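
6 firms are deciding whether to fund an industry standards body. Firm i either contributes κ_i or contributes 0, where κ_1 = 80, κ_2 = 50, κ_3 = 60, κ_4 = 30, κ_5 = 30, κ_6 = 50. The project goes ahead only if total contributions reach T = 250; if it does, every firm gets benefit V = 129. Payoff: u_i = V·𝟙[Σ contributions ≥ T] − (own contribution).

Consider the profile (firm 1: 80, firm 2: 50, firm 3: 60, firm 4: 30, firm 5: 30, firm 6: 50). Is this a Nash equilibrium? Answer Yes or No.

No

Total = 300 ≥ 250: provided.
Firm 1 (pledges 80, payoff 49): dropping to 0 → total 220, payoff 0. No gain.
Firm 2 (pledges 50, payoff 79): dropping to 0 → total 250, payoff 129. Profitable deviation.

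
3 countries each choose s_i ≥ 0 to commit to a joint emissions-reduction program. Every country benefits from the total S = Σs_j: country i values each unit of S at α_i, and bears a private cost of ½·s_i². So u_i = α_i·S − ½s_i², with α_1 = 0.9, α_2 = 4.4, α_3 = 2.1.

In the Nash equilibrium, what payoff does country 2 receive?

22.88

Country i's FOC: ∂u_i/∂s_i = α_i − s_i = 0, so s_i* = α_i.
NE contributions = (0.9, 4.4, 2.1); S = 7.4.
u_2 = α_2·S − ½·(s_2)² = 4.4·7.4 − ½·4.4² = 22.88.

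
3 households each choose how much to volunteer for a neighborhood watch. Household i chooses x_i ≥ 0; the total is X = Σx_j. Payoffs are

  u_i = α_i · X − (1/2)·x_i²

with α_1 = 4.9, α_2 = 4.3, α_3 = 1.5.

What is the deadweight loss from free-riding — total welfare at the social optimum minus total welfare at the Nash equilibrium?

Household i's FOC: ∂u_i/∂x_i = α_i − x_i = 0, so x_i* = α_i.
NE contributions = (4.9, 4.3, 1.5); X = 10.7.
W^NE = (Σα)·X − ½Σα_i² = 10.7² − ½·44.75 = 92.115.
Planner sets x_i = Σα_j = 10.7 for every i, so X^SO = 3·10.7 = 32.1.
W^SO = (Σα)·X^SO − ½·3·(Σα)² = (3/2)·10.7² = 171.735.
Deadweight loss = W^SO − W^NE = 79.62.

79.62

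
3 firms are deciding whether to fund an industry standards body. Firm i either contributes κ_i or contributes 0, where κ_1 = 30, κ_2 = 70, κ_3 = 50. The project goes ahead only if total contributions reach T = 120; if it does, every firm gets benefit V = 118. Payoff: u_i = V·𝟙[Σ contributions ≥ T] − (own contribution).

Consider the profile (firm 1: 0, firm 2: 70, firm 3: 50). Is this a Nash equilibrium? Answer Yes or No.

Total = 120 ≥ 120: provided.
Firm 1 (pledges 0, payoff 118): pledging 30 → total 150, payoff 88. No gain.
Firm 2 (pledges 70, payoff 48): dropping to 0 → total 50, payoff 0. No gain.
Firm 3 (pledges 50, payoff 68): dropping to 0 → total 70, payoff 0. No gain.

Yes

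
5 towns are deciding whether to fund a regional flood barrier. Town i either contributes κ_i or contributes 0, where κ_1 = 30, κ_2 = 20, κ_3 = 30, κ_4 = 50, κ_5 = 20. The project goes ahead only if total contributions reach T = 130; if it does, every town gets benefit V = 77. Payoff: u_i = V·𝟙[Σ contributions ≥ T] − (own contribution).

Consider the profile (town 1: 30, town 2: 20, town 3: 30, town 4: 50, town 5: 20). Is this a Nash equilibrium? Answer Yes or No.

No

Total = 150 ≥ 130: provided.
Town 1 (pledges 30, payoff 47): dropping to 0 → total 120, payoff 0. No gain.
Town 2 (pledges 20, payoff 57): dropping to 0 → total 130, payoff 77. Profitable deviation.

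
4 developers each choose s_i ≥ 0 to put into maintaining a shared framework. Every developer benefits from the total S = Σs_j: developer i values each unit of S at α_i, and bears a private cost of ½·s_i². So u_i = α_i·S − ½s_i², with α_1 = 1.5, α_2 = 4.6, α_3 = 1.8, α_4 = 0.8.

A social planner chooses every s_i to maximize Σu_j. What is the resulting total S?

34.8

Planner FOC: ∂(Σu_j)/∂s_i = (Σα_j) − s_i = 0, so s_i^SO = Σα_j = 8.7 for every i; S^SO = 34.8.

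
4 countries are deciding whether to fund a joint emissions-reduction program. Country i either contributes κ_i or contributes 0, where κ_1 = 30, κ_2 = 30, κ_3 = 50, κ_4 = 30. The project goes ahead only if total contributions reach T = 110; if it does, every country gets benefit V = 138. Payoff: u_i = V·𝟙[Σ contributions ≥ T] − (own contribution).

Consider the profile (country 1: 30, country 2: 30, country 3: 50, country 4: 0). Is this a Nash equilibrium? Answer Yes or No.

Yes

Total = 110 ≥ 110: provided.
Country 1 (pledges 30, payoff 108): dropping to 0 → total 80, payoff 0. No gain.
Country 2 (pledges 30, payoff 108): dropping to 0 → total 80, payoff 0. No gain.
Country 3 (pledges 50, payoff 88): dropping to 0 → total 60, payoff 0. No gain.
Country 4 (pledges 0, payoff 138): pledging 30 → total 140, payoff 108. No gain.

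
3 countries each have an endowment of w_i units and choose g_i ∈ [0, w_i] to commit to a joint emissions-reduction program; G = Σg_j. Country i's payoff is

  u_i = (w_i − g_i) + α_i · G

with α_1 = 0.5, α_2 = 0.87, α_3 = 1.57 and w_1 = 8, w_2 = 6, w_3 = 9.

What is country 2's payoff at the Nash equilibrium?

13.83

∂u_i/∂g_i = α_i − 1, so country i contributes w_i if α_i > 1, else 0.
α_i > 1 for i ∈ {3}; NE contributions (0, 0, 9), G = 9.
u_2 = (6 − 0) + 0.87·9 = 13.83.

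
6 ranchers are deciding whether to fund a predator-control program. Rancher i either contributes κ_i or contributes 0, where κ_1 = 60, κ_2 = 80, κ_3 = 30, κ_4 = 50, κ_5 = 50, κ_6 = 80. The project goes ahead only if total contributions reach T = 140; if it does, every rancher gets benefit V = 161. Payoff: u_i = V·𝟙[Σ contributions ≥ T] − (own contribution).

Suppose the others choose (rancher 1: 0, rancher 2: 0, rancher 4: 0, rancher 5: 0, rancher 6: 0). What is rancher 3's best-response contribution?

Others' total = 0. Even contributing 30 gives 30 < 140: no benefit either way.
Best response: 0.

0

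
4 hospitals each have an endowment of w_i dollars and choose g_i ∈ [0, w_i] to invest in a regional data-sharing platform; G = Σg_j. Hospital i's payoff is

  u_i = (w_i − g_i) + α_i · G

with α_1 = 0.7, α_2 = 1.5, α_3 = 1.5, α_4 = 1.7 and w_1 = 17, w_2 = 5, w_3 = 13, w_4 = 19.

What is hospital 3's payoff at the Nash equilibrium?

∂u_i/∂g_i = α_i − 1, so hospital i contributes w_i if α_i > 1, else 0.
α_i > 1 for i ∈ {2, 3, 4}; NE contributions (0, 5, 13, 19), G = 37.
u_3 = (13 − 13) + 1.5·37 = 55.5.

55.5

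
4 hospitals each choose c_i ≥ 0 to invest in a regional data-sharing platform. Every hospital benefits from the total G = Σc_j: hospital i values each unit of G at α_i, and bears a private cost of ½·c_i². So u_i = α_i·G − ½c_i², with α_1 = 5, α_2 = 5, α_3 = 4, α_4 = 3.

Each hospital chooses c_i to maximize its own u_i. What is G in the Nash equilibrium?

Hospital i's FOC: ∂u_i/∂c_i = α_i − c_i = 0, so c_i* = α_i.
NE contributions = (5, 5, 4, 3); G = 17.

17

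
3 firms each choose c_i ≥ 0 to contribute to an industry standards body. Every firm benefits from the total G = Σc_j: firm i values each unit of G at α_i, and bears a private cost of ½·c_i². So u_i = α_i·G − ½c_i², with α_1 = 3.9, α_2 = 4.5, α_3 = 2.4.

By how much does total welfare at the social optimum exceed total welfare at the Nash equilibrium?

Firm i's FOC: ∂u_i/∂c_i = α_i − c_i = 0, so c_i* = α_i.
NE contributions = (3.9, 4.5, 2.4); G = 10.8.
W^NE = (Σα)·G − ½Σα_i² = 10.8² − ½·41.22 = 96.03.
Planner sets c_i = Σα_j = 10.8 for every i, so G^SO = 3·10.8 = 32.4.
W^SO = (Σα)·G^SO − ½·3·(Σα)² = (3/2)·10.8² = 174.96.
Deadweight loss = W^SO − W^NE = 78.93.

78.93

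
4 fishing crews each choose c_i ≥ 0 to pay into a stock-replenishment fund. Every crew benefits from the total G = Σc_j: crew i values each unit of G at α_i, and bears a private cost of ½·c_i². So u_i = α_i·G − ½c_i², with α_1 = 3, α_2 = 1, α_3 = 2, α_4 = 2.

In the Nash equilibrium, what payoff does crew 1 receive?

Crew i's FOC: ∂u_i/∂c_i = α_i − c_i = 0, so c_i* = α_i.
NE contributions = (3, 1, 2, 2); G = 8.
u_1 = α_1·G − ½·(c_1)² = 3·8 − ½·3² = 19.5.

19.5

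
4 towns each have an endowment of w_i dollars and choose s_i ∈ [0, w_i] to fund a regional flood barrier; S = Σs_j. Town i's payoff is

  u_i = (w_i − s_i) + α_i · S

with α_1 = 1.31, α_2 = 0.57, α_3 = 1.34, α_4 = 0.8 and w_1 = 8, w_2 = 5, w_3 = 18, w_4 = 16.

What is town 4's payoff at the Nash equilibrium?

36.8

∂u_i/∂s_i = α_i − 1, so town i contributes w_i if α_i > 1, else 0.
α_i > 1 for i ∈ {1, 3}; NE contributions (8, 0, 18, 0), S = 26.
u_4 = (16 − 0) + 0.8·26 = 36.8.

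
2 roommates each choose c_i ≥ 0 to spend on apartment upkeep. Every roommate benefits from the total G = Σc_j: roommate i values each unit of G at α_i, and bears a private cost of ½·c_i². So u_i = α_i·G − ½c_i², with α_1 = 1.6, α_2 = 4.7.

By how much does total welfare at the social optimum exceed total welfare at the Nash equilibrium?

12.325

Roommate i's FOC: ∂u_i/∂c_i = α_i − c_i = 0, so c_i* = α_i.
NE contributions = (1.6, 4.7); G = 6.3.
W^NE = (Σα)·G − ½Σα_i² = 6.3² − ½·24.65 = 27.365.
Planner sets c_i = Σα_j = 6.3 for every i, so G^SO = 2·6.3 = 12.6.
W^SO = (Σα)·G^SO − ½·2·(Σα)² = (2/2)·6.3² = 39.69.
Deadweight loss = W^SO − W^NE = 12.325.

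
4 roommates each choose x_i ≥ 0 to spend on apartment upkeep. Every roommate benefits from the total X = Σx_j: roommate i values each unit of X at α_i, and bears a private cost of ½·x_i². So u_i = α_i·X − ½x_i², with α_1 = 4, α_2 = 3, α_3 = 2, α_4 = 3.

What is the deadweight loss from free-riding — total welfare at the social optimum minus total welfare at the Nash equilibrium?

163

Roommate i's FOC: ∂u_i/∂x_i = α_i − x_i = 0, so x_i* = α_i.
NE contributions = (4, 3, 2, 3); X = 12.
W^NE = (Σα)·X − ½Σα_i² = 12² − ½·38 = 125.
Planner sets x_i = Σα_j = 12 for every i, so X^SO = 4·12 = 48.
W^SO = (Σα)·X^SO − ½·4·(Σα)² = (4/2)·12² = 288.
Deadweight loss = W^SO − W^NE = 163.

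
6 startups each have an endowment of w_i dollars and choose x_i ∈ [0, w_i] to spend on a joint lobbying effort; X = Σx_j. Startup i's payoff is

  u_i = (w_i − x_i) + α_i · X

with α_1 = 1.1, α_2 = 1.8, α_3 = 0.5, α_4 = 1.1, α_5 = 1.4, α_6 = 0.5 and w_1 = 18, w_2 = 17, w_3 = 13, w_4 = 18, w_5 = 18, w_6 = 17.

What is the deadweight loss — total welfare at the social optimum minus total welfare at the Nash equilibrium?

162

∂u_i/∂x_i = α_i − 1, so startup i contributes w_i if α_i > 1, else 0.
α_i > 1 for i ∈ {1, 2, 4, 5}; NE contributions (18, 17, 0, 18, 18, 0), X = 71.
W^NE = Σw_i − X^NE + (Σα_i)·X^NE = 101 + 5.4·71 = 484.4.
Planner: ∂(Σu_j)/∂x_i = Σα_j − 1 = 5.4 > 0, so everyone contributes w_i; X^SO = 101, W^SO = 101 + 5.4·101 = 646.4.
Deadweight loss = 162.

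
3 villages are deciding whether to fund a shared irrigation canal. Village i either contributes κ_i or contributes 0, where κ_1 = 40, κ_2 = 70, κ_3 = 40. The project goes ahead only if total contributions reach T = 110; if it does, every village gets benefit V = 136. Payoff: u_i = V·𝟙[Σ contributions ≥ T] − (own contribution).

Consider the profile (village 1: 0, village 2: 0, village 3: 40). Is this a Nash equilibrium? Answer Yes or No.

No

Total = 40 < 110: not provided.
Village 1 (pledges 0, payoff 0): pledging 40 → total 80, payoff -40. No gain.
Village 2 (pledges 0, payoff 0): pledging 70 → total 110, payoff 66. Profitable deviation.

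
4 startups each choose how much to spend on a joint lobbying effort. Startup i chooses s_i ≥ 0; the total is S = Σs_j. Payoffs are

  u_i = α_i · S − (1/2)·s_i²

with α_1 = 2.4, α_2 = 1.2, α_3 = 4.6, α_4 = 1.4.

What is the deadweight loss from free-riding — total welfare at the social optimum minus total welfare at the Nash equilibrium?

Startup i's FOC: ∂u_i/∂s_i = α_i − s_i = 0, so s_i* = α_i.
NE contributions = (2.4, 1.2, 4.6, 1.4); S = 9.6.
W^NE = (Σα)·S − ½Σα_i² = 9.6² − ½·30.32 = 77.
Planner sets s_i = Σα_j = 9.6 for every i, so S^SO = 4·9.6 = 38.4.
W^SO = (Σα)·S^SO − ½·4·(Σα)² = (4/2)·9.6² = 184.32.
Deadweight loss = W^SO − W^NE = 107.32.

107.32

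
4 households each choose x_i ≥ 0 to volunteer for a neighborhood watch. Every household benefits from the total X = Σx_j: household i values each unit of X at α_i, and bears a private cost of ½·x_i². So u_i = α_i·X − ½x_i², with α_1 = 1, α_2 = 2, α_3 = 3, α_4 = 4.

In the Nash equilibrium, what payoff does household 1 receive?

9.5

Household i's FOC: ∂u_i/∂x_i = α_i − x_i = 0, so x_i* = α_i.
NE contributions = (1, 2, 3, 4); X = 10.
u_1 = α_1·X − ½·(x_1)² = 1·10 − ½·1² = 9.5.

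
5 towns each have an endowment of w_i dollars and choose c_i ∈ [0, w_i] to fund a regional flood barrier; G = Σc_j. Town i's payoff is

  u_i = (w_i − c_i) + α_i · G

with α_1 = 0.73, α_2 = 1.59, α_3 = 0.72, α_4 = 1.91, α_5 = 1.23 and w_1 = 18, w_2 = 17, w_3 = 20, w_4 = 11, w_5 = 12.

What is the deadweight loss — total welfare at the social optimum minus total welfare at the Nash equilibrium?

196.84

∂u_i/∂c_i = α_i − 1, so town i contributes w_i if α_i > 1, else 0.
α_i > 1 for i ∈ {2, 4, 5}; NE contributions (0, 17, 0, 11, 12), G = 40.
W^NE = Σw_i − G^NE + (Σα_i)·G^NE = 78 + 5.18·40 = 285.2.
Planner: ∂(Σu_j)/∂c_i = Σα_j − 1 = 5.18 > 0, so everyone contributes w_i; G^SO = 78, W^SO = 78 + 5.18·78 = 482.04.
Deadweight loss = 196.84.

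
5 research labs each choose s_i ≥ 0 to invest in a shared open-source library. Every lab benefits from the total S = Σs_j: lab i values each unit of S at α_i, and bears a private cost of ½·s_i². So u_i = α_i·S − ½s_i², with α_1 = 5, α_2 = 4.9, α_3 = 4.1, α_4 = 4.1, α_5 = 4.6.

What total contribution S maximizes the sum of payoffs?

Planner FOC: ∂(Σu_j)/∂s_i = (Σα_j) − s_i = 0, so s_i^SO = Σα_j = 22.7 for every i; S^SO = 113.5.

113.5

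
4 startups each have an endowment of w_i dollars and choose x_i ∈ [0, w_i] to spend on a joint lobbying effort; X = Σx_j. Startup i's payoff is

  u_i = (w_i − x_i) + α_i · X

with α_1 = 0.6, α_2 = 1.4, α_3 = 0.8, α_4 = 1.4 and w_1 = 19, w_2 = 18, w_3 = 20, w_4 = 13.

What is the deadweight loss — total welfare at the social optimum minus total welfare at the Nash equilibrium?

∂u_i/∂x_i = α_i − 1, so startup i contributes w_i if α_i > 1, else 0.
α_i > 1 for i ∈ {2, 4}; NE contributions (0, 18, 0, 13), X = 31.
W^NE = Σw_i − X^NE + (Σα_i)·X^NE = 70 + 3.2·31 = 169.2.
Planner: ∂(Σu_j)/∂x_i = Σα_j − 1 = 3.2 > 0, so everyone contributes w_i; X^SO = 70, W^SO = 70 + 3.2·70 = 294.
Deadweight loss = 124.8.

124.8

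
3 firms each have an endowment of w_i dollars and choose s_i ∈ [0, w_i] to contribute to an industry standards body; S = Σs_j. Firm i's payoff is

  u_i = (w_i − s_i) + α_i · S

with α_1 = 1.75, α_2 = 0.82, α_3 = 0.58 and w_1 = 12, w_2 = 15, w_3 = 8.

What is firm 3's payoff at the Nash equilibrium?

14.96

∂u_i/∂s_i = α_i − 1, so firm i contributes w_i if α_i > 1, else 0.
α_i > 1 for i ∈ {1}; NE contributions (12, 0, 0), S = 12.
u_3 = (8 − 0) + 0.58·12 = 14.96.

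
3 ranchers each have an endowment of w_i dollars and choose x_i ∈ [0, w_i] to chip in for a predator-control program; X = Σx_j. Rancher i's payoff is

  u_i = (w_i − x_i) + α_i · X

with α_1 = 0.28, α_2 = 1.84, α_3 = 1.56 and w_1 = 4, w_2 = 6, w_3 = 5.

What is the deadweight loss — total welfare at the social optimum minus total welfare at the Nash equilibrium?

∂u_i/∂x_i = α_i − 1, so rancher i contributes w_i if α_i > 1, else 0.
α_i > 1 for i ∈ {2, 3}; NE contributions (0, 6, 5), X = 11.
W^NE = Σw_i − X^NE + (Σα_i)·X^NE = 15 + 2.68·11 = 44.48.
Planner: ∂(Σu_j)/∂x_i = Σα_j − 1 = 2.68 > 0, so everyone contributes w_i; X^SO = 15, W^SO = 15 + 2.68·15 = 55.2.
Deadweight loss = 10.72.

10.72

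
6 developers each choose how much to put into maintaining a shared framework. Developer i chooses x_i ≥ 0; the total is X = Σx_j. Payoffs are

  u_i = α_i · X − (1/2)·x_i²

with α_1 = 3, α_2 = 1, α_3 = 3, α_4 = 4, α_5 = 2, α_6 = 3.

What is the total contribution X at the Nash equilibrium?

16

Developer i's FOC: ∂u_i/∂x_i = α_i − x_i = 0, so x_i* = α_i.
NE contributions = (3, 1, 3, 4, 2, 3); X = 16.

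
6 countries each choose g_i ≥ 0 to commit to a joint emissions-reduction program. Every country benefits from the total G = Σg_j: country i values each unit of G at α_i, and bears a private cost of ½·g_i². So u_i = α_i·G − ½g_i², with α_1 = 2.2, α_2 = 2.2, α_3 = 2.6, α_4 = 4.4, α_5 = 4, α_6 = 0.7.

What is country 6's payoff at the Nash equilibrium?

11.025

Country i's FOC: ∂u_i/∂g_i = α_i − g_i = 0, so g_i* = α_i.
NE contributions = (2.2, 2.2, 2.6, 4.4, 4, 0.7); G = 16.1.
u_6 = α_6·G − ½·(g_6)² = 0.7·16.1 − ½·0.7² = 11.025.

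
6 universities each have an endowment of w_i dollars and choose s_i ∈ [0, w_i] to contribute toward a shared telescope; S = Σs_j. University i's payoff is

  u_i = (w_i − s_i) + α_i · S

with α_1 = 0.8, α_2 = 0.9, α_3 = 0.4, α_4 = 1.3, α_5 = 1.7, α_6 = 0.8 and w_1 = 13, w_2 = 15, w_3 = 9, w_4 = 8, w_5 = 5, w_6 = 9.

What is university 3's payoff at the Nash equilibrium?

14.2

∂u_i/∂s_i = α_i − 1, so university i contributes w_i if α_i > 1, else 0.
α_i > 1 for i ∈ {4, 5}; NE contributions (0, 0, 0, 8, 5, 0), S = 13.
u_3 = (9 − 0) + 0.4·13 = 14.2.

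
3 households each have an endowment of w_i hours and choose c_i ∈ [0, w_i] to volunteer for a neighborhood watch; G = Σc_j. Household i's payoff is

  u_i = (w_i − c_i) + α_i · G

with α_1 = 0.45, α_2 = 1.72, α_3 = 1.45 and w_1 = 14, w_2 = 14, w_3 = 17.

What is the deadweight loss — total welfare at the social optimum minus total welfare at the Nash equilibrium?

∂u_i/∂c_i = α_i − 1, so household i contributes w_i if α_i > 1, else 0.
α_i > 1 for i ∈ {2, 3}; NE contributions (0, 14, 17), G = 31.
W^NE = Σw_i − G^NE + (Σα_i)·G^NE = 45 + 2.62·31 = 126.22.
Planner: ∂(Σu_j)/∂c_i = Σα_j − 1 = 2.62 > 0, so everyone contributes w_i; G^SO = 45, W^SO = 45 + 2.62·45 = 162.9.
Deadweight loss = 36.68.

36.68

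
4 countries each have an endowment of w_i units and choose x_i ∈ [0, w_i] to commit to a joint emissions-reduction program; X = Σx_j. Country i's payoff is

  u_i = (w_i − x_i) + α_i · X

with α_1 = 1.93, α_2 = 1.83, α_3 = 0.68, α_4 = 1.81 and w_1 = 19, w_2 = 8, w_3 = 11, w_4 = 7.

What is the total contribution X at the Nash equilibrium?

∂u_i/∂x_i = α_i − 1, so country i contributes w_i if α_i > 1, else 0.
α_i > 1 for i ∈ {1, 2, 4}; NE contributions (19, 8, 0, 7), X = 34.

34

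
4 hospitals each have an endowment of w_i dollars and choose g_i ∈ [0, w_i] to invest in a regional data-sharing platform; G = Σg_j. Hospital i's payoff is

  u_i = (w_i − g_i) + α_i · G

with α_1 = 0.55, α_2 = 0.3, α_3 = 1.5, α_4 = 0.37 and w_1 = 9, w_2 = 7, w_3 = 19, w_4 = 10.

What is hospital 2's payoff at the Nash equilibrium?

∂u_i/∂g_i = α_i − 1, so hospital i contributes w_i if α_i > 1, else 0.
α_i > 1 for i ∈ {3}; NE contributions (0, 0, 19, 0), G = 19.
u_2 = (7 − 0) + 0.3·19 = 12.7.

12.7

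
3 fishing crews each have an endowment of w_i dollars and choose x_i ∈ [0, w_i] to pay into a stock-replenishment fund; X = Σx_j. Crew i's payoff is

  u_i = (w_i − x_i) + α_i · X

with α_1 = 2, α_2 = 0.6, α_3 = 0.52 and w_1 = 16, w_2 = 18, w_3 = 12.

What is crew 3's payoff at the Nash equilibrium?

∂u_i/∂x_i = α_i − 1, so crew i contributes w_i if α_i > 1, else 0.
α_i > 1 for i ∈ {1}; NE contributions (16, 0, 0), X = 16.
u_3 = (12 − 0) + 0.52·16 = 20.32.

20.32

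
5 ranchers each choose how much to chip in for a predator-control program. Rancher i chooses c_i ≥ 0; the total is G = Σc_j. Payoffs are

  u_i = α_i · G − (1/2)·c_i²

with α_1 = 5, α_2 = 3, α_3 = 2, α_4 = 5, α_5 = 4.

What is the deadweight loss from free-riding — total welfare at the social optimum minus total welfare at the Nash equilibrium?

Rancher i's FOC: ∂u_i/∂c_i = α_i − c_i = 0, so c_i* = α_i.
NE contributions = (5, 3, 2, 5, 4); G = 19.
W^NE = (Σα)·G − ½Σα_i² = 19² − ½·79 = 321.5.
Planner sets c_i = Σα_j = 19 for every i, so G^SO = 5·19 = 95.
W^SO = (Σα)·G^SO − ½·5·(Σα)² = (5/2)·19² = 902.5.
Deadweight loss = W^SO − W^NE = 581.

581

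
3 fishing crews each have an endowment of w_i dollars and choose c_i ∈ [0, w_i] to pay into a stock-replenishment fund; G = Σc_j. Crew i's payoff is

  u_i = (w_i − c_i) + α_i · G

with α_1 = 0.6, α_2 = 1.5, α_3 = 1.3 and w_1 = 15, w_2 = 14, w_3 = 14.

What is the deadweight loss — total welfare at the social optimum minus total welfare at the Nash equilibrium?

36

∂u_i/∂c_i = α_i − 1, so crew i contributes w_i if α_i > 1, else 0.
α_i > 1 for i ∈ {2, 3}; NE contributions (0, 14, 14), G = 28.
W^NE = Σw_i − G^NE + (Σα_i)·G^NE = 43 + 2.4·28 = 110.2.
Planner: ∂(Σu_j)/∂c_i = Σα_j − 1 = 2.4 > 0, so everyone contributes w_i; G^SO = 43, W^SO = 43 + 2.4·43 = 146.2.
Deadweight loss = 36.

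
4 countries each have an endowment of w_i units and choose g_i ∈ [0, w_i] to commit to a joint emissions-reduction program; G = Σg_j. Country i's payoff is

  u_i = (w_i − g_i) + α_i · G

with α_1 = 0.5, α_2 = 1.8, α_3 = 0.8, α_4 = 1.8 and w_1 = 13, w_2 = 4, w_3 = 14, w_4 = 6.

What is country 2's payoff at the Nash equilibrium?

18

∂u_i/∂g_i = α_i − 1, so country i contributes w_i if α_i > 1, else 0.
α_i > 1 for i ∈ {2, 4}; NE contributions (0, 4, 0, 6), G = 10.
u_2 = (4 − 4) + 1.8·10 = 18.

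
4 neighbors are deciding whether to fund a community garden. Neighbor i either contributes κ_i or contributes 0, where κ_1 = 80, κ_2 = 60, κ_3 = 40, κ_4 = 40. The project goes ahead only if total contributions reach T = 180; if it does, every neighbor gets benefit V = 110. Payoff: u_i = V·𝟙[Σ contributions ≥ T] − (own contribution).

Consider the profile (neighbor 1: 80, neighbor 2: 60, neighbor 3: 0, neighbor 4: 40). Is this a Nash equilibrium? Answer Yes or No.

Total = 180 ≥ 180: provided.
Neighbor 1 (pledges 80, payoff 30): dropping to 0 → total 100, payoff 0. No gain.
Neighbor 2 (pledges 60, payoff 50): dropping to 0 → total 120, payoff 0. No gain.
Neighbor 3 (pledges 0, payoff 110): pledging 40 → total 220, payoff 70. No gain.
Neighbor 4 (pledges 40, payoff 70): dropping to 0 → total 140, payoff 0. No gain.

Yes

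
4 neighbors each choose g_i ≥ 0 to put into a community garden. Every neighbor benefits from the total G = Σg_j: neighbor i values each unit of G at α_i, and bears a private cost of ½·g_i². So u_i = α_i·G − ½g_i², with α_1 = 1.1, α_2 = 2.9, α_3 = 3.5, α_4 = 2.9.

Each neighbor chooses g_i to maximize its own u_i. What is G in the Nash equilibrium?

10.4

Neighbor i's FOC: ∂u_i/∂g_i = α_i − g_i = 0, so g_i* = α_i.
NE contributions = (1.1, 2.9, 3.5, 2.9); G = 10.4.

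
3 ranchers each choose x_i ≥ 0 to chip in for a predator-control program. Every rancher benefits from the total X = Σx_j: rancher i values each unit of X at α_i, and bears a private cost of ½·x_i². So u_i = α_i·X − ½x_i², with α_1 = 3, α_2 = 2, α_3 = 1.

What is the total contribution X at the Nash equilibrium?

Rancher i's FOC: ∂u_i/∂x_i = α_i − x_i = 0, so x_i* = α_i.
NE contributions = (3, 2, 1); X = 6.

6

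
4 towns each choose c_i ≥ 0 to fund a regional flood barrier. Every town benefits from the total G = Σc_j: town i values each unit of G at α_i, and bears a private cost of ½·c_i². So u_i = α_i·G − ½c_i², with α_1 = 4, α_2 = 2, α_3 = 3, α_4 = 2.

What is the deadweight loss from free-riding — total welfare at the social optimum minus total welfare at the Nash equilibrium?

Town i's FOC: ∂u_i/∂c_i = α_i − c_i = 0, so c_i* = α_i.
NE contributions = (4, 2, 3, 2); G = 11.
W^NE = (Σα)·G − ½Σα_i² = 11² − ½·33 = 104.5.
Planner sets c_i = Σα_j = 11 for every i, so G^SO = 4·11 = 44.
W^SO = (Σα)·G^SO − ½·4·(Σα)² = (4/2)·11² = 242.
Deadweight loss = W^SO − W^NE = 137.5.

137.5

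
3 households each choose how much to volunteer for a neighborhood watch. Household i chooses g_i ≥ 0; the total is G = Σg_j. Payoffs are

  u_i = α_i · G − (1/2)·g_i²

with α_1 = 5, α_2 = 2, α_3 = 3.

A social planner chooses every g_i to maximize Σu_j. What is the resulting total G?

30

Planner FOC: ∂(Σu_j)/∂g_i = (Σα_j) − g_i = 0, so g_i^SO = Σα_j = 10 for every i; G^SO = 30.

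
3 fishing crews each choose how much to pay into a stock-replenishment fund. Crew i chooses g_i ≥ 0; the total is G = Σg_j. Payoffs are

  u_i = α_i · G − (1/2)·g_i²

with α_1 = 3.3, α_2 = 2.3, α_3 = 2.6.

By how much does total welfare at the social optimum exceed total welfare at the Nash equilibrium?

Crew i's FOC: ∂u_i/∂g_i = α_i − g_i = 0, so g_i* = α_i.
NE contributions = (3.3, 2.3, 2.6); G = 8.2.
W^NE = (Σα)·G − ½Σα_i² = 8.2² − ½·22.94 = 55.77.
Planner sets g_i = Σα_j = 8.2 for every i, so G^SO = 3·8.2 = 24.6.
W^SO = (Σα)·G^SO − ½·3·(Σα)² = (3/2)·8.2² = 100.86.
Deadweight loss = W^SO − W^NE = 45.09.

45.09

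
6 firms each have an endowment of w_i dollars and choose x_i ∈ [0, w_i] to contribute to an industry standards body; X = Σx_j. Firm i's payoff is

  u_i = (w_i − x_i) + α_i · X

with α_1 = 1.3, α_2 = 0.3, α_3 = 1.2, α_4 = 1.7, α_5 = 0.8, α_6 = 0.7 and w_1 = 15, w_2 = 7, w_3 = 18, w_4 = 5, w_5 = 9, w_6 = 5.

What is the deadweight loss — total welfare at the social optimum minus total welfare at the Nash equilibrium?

∂u_i/∂x_i = α_i − 1, so firm i contributes w_i if α_i > 1, else 0.
α_i > 1 for i ∈ {1, 3, 4}; NE contributions (15, 0, 18, 5, 0, 0), X = 38.
W^NE = Σw_i − X^NE + (Σα_i)·X^NE = 59 + 5·38 = 249.
Planner: ∂(Σu_j)/∂x_i = Σα_j − 1 = 5 > 0, so everyone contributes w_i; X^SO = 59, W^SO = 59 + 5·59 = 354.
Deadweight loss = 105.

105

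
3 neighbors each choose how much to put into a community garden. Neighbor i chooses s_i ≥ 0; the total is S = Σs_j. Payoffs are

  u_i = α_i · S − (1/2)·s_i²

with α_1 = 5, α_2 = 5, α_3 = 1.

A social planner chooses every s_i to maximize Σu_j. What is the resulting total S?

33

Planner FOC: ∂(Σu_j)/∂s_i = (Σα_j) − s_i = 0, so s_i^SO = Σα_j = 11 for every i; S^SO = 33.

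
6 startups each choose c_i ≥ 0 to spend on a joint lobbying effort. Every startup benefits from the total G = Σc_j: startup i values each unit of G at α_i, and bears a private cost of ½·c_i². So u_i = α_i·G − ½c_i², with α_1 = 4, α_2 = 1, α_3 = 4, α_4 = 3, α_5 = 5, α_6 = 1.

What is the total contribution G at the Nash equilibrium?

18

Startup i's FOC: ∂u_i/∂c_i = α_i − c_i = 0, so c_i* = α_i.
NE contributions = (4, 1, 4, 3, 5, 1); G = 18.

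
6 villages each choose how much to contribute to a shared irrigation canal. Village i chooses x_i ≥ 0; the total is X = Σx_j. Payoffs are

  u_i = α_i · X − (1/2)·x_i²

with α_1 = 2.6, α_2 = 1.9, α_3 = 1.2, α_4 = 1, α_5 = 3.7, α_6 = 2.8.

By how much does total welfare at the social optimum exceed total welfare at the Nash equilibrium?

Village i's FOC: ∂u_i/∂x_i = α_i − x_i = 0, so x_i* = α_i.
NE contributions = (2.6, 1.9, 1.2, 1, 3.7, 2.8); X = 13.2.
W^NE = (Σα)·X − ½Σα_i² = 13.2² − ½·34.34 = 157.07.
Planner sets x_i = Σα_j = 13.2 for every i, so X^SO = 6·13.2 = 79.2.
W^SO = (Σα)·X^SO − ½·6·(Σα)² = (6/2)·13.2² = 522.72.
Deadweight loss = W^SO − W^NE = 365.65.

365.65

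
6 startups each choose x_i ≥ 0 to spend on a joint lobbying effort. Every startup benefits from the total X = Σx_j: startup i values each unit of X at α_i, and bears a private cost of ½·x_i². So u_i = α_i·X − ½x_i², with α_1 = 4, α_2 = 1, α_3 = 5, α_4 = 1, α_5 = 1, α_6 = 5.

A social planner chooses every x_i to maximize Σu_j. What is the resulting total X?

Planner FOC: ∂(Σu_j)/∂x_i = (Σα_j) − x_i = 0, so x_i^SO = Σα_j = 17 for every i; X^SO = 102.

102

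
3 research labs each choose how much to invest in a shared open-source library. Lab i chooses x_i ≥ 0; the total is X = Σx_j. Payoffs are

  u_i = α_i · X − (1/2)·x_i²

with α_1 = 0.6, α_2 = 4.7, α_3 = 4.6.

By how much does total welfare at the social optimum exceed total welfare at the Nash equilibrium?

70.81

Lab i's FOC: ∂u_i/∂x_i = α_i − x_i = 0, so x_i* = α_i.
NE contributions = (0.6, 4.7, 4.6); X = 9.9.
W^NE = (Σα)·X − ½Σα_i² = 9.9² − ½·43.61 = 76.205.
Planner sets x_i = Σα_j = 9.9 for every i, so X^SO = 3·9.9 = 29.7.
W^SO = (Σα)·X^SO − ½·3·(Σα)² = (3/2)·9.9² = 147.015.
Deadweight loss = W^SO − W^NE = 70.81.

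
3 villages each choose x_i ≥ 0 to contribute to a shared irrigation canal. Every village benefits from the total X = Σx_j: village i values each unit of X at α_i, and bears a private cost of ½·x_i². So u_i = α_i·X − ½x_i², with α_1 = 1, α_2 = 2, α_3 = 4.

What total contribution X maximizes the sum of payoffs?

Planner FOC: ∂(Σu_j)/∂x_i = (Σα_j) − x_i = 0, so x_i^SO = Σα_j = 7 for every i; X^SO = 21.

21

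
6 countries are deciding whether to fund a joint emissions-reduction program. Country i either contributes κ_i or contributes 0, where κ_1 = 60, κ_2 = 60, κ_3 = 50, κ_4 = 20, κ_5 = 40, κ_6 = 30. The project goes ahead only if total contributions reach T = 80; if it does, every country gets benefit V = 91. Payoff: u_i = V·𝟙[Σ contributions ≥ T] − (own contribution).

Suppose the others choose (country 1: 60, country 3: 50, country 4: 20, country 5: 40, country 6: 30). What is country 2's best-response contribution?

0

Others' total = 200 ≥ 80; contributing adds cost 60 for no extra benefit.
Best response: 0.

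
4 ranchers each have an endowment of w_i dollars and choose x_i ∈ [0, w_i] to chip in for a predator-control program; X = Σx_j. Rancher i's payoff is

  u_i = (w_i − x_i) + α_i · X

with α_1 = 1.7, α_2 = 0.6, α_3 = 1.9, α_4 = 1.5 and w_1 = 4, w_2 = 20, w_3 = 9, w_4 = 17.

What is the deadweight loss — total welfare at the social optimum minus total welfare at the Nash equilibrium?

94

∂u_i/∂x_i = α_i − 1, so rancher i contributes w_i if α_i > 1, else 0.
α_i > 1 for i ∈ {1, 3, 4}; NE contributions (4, 0, 9, 17), X = 30.
W^NE = Σw_i − X^NE + (Σα_i)·X^NE = 50 + 4.7·30 = 191.
Planner: ∂(Σu_j)/∂x_i = Σα_j − 1 = 4.7 > 0, so everyone contributes w_i; X^SO = 50, W^SO = 50 + 4.7·50 = 285.
Deadweight loss = 94.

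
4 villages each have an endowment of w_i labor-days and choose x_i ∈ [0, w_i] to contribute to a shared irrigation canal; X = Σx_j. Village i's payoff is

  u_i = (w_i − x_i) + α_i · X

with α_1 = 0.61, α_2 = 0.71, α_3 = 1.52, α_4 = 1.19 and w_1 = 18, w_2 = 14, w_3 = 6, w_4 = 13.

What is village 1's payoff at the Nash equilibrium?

29.59

∂u_i/∂x_i = α_i − 1, so village i contributes w_i if α_i > 1, else 0.
α_i > 1 for i ∈ {3, 4}; NE contributions (0, 0, 6, 13), X = 19.
u_1 = (18 − 0) + 0.61·19 = 29.59.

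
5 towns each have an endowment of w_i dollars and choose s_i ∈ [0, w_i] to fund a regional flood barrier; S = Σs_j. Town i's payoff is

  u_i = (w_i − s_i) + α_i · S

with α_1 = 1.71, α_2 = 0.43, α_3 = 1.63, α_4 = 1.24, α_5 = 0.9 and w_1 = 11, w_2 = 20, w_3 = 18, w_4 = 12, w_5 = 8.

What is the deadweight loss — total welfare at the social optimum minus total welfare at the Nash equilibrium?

∂u_i/∂s_i = α_i − 1, so town i contributes w_i if α_i > 1, else 0.
α_i > 1 for i ∈ {1, 3, 4}; NE contributions (11, 0, 18, 12, 0), S = 41.
W^NE = Σw_i − S^NE + (Σα_i)·S^NE = 69 + 4.91·41 = 270.31.
Planner: ∂(Σu_j)/∂s_i = Σα_j − 1 = 4.91 > 0, so everyone contributes w_i; S^SO = 69, W^SO = 69 + 4.91·69 = 407.79.
Deadweight loss = 137.48.

137.48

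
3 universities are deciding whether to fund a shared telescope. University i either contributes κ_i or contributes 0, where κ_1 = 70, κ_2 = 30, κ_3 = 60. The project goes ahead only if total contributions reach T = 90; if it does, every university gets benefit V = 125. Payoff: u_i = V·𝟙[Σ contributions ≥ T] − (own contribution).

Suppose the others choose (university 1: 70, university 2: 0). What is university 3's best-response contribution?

60

Others' total = 70. Contributing 60 brings total to 130 ≥ 90: gain V − κ_3 = 65.
Best response: 60.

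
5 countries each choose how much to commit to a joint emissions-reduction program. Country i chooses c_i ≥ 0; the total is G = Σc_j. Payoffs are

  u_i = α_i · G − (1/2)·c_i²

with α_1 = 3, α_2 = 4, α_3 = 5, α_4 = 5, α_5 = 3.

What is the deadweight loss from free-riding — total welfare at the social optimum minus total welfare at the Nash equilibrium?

642

Country i's FOC: ∂u_i/∂c_i = α_i − c_i = 0, so c_i* = α_i.
NE contributions = (3, 4, 5, 5, 3); G = 20.
W^NE = (Σα)·G − ½Σα_i² = 20² − ½·84 = 358.
Planner sets c_i = Σα_j = 20 for every i, so G^SO = 5·20 = 100.
W^SO = (Σα)·G^SO − ½·5·(Σα)² = (5/2)·20² = 1000.
Deadweight loss = W^SO − W^NE = 642.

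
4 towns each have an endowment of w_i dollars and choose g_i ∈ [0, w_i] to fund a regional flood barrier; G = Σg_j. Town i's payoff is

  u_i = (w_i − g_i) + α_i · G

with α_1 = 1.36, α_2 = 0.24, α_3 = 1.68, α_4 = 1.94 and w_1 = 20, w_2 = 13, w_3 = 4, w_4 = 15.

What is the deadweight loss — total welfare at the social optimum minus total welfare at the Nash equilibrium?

54.86

∂u_i/∂g_i = α_i − 1, so town i contributes w_i if α_i > 1, else 0.
α_i > 1 for i ∈ {1, 3, 4}; NE contributions (20, 0, 4, 15), G = 39.
W^NE = Σw_i − G^NE + (Σα_i)·G^NE = 52 + 4.22·39 = 216.58.
Planner: ∂(Σu_j)/∂g_i = Σα_j − 1 = 4.22 > 0, so everyone contributes w_i; G^SO = 52, W^SO = 52 + 4.22·52 = 271.44.
Deadweight loss = 54.86.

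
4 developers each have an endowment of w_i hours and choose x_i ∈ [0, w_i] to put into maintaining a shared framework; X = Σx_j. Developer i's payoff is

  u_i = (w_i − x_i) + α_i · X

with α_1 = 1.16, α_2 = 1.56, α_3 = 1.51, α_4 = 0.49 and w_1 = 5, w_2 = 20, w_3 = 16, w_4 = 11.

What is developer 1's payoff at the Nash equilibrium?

∂u_i/∂x_i = α_i − 1, so developer i contributes w_i if α_i > 1, else 0.
α_i > 1 for i ∈ {1, 2, 3}; NE contributions (5, 20, 16, 0), X = 41.
u_1 = (5 − 5) + 1.16·41 = 47.56.

47.56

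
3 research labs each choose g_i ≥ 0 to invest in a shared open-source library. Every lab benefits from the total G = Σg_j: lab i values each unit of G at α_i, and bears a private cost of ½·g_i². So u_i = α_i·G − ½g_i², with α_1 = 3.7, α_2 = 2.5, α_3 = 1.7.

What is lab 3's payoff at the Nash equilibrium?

11.985

Lab i's FOC: ∂u_i/∂g_i = α_i − g_i = 0, so g_i* = α_i.
NE contributions = (3.7, 2.5, 1.7); G = 7.9.
u_3 = α_3·G − ½·(g_3)² = 1.7·7.9 − ½·1.7² = 11.985.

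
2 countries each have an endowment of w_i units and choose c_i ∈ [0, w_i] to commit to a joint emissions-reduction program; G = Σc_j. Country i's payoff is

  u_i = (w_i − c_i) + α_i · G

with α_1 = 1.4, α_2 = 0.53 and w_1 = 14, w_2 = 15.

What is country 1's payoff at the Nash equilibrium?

19.6

∂u_i/∂c_i = α_i − 1, so country i contributes w_i if α_i > 1, else 0.
α_i > 1 for i ∈ {1}; NE contributions (14, 0), G = 14.
u_1 = (14 − 14) + 1.4·14 = 19.6.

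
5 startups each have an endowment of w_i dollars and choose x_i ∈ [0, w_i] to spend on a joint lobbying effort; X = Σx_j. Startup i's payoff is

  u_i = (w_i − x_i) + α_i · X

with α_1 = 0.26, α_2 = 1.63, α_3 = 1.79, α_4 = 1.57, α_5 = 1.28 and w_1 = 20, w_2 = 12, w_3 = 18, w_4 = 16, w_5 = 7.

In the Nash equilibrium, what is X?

53

∂u_i/∂x_i = α_i − 1, so startup i contributes w_i if α_i > 1, else 0.
α_i > 1 for i ∈ {2, 3, 4, 5}; NE contributions (0, 12, 18, 16, 7), X = 53.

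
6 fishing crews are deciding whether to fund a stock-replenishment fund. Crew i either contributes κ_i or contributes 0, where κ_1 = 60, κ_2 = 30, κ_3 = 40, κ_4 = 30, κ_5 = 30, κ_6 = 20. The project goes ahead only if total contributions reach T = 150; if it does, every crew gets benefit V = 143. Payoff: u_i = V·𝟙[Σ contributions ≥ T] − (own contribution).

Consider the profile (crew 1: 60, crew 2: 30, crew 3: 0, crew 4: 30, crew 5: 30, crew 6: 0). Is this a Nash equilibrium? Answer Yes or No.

Yes

Total = 150 ≥ 150: provided.
Crew 1 (pledges 60, payoff 83): dropping to 0 → total 90, payoff 0. No gain.
Crew 2 (pledges 30, payoff 113): dropping to 0 → total 120, payoff 0. No gain.
Crew 3 (pledges 0, payoff 143): pledging 40 → total 190, payoff 103. No gain.
Crew 4 (pledges 30, payoff 113): dropping to 0 → total 120, payoff 0. No gain.
Crew 5 (pledges 30, payoff 113): dropping to 0 → total 120, payoff 0. No gain.
Crew 6 (pledges 0, payoff 143): pledging 20 → total 170, payoff 123. No gain.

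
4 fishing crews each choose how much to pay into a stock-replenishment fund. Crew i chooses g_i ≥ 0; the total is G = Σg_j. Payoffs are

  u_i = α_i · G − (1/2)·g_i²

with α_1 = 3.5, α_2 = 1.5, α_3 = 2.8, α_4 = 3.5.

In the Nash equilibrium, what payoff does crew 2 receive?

Crew i's FOC: ∂u_i/∂g_i = α_i − g_i = 0, so g_i* = α_i.
NE contributions = (3.5, 1.5, 2.8, 3.5); G = 11.3.
u_2 = α_2·G − ½·(g_2)² = 1.5·11.3 − ½·1.5² = 15.825.

15.825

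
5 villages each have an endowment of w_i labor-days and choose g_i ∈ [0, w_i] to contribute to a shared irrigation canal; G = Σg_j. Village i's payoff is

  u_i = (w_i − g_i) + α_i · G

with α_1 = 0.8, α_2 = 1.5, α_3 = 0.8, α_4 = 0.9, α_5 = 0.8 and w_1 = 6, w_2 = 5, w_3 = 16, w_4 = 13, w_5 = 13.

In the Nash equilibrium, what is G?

∂u_i/∂g_i = α_i − 1, so village i contributes w_i if α_i > 1, else 0.
α_i > 1 for i ∈ {2}; NE contributions (0, 5, 0, 0, 0), G = 5.

5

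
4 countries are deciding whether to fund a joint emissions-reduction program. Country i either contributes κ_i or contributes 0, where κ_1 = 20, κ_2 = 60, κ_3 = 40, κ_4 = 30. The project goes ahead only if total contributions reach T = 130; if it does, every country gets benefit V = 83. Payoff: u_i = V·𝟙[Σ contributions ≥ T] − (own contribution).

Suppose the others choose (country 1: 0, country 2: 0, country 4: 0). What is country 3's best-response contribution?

Others' total = 0. Even contributing 40 gives 40 < 130: no benefit either way.
Best response: 0.

0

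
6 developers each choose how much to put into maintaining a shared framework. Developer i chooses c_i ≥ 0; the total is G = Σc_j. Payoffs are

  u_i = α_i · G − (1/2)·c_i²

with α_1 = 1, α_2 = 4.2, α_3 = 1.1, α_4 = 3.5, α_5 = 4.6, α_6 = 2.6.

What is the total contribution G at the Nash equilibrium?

Developer i's FOC: ∂u_i/∂c_i = α_i − c_i = 0, so c_i* = α_i.
NE contributions = (1, 4.2, 1.1, 3.5, 4.6, 2.6); G = 17.

17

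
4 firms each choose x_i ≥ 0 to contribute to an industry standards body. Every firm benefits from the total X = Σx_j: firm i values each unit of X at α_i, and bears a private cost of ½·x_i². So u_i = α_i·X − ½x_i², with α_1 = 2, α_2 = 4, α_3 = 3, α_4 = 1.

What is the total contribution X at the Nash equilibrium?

10

Firm i's FOC: ∂u_i/∂x_i = α_i − x_i = 0, so x_i* = α_i.
NE contributions = (2, 4, 3, 1); X = 10.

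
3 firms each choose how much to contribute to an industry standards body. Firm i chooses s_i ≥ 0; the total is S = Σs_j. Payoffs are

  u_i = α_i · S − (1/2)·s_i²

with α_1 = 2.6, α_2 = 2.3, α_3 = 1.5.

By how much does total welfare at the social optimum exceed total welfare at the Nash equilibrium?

27.63

Firm i's FOC: ∂u_i/∂s_i = α_i − s_i = 0, so s_i* = α_i.
NE contributions = (2.6, 2.3, 1.5); S = 6.4.
W^NE = (Σα)·S − ½Σα_i² = 6.4² − ½·14.3 = 33.81.
Planner sets s_i = Σα_j = 6.4 for every i, so S^SO = 3·6.4 = 19.2.
W^SO = (Σα)·S^SO − ½·3·(Σα)² = (3/2)·6.4² = 61.44.
Deadweight loss = W^SO − W^NE = 27.63.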